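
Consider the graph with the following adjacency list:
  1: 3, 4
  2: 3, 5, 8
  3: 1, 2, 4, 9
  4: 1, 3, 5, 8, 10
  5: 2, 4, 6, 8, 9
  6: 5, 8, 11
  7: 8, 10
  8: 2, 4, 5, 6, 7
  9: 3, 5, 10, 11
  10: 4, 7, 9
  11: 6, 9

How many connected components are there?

1

Starting from 1 we can reach 1, 2, 3, 4, 5, 6, 7, 8, 9, 10, 11. That is one component of size 11.
Total: 1 component.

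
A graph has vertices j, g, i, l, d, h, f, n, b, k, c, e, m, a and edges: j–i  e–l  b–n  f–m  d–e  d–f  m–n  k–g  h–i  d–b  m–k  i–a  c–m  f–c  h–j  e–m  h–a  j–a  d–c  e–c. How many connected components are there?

Starting from a we can reach a, h, i, j. That is one component of size 4.
Starting from b we can reach b, c, d, e, f, g, k, l, m, n. That is one component of size 10.
Total: 2 components.

2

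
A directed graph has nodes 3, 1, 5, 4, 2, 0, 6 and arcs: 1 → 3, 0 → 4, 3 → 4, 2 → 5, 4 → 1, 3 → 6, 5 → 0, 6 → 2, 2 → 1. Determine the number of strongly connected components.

{0, 1, 2, 3, 4, 5, 6} are all mutually reachable — one SCC of size 7.
That gives 1 strongly connected component.

1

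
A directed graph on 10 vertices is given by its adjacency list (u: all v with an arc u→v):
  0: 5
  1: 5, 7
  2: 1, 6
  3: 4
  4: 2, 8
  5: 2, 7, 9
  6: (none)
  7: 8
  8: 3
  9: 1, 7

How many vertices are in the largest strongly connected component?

8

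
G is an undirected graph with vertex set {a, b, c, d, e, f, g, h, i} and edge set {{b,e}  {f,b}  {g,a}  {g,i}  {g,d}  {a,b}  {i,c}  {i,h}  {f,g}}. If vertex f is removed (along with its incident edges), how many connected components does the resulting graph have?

1

With f gone, the remaining components are: {a, b, c, d, e, g, h, i}.
That is 1 component.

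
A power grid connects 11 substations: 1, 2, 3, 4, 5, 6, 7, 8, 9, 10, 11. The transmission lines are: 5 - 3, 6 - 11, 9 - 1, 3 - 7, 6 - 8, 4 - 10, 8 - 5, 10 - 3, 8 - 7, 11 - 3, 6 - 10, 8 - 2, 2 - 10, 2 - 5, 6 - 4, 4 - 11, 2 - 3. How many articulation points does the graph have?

0

Removing 1, for instance, still leaves 2 components. No single vertex removal increases the component count — the graph has no articulation points.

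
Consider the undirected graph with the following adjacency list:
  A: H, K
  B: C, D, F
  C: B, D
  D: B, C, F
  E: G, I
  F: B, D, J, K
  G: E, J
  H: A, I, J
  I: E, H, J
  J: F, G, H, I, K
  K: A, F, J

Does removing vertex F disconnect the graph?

Yes

Deleting F raises the number of components from 1 to 2, so F is a cut vertex.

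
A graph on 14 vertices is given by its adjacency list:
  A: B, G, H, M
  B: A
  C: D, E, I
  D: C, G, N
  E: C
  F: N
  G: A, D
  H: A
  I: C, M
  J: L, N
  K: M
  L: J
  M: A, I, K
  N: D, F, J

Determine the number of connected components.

1

Starting from A we can reach A, B, C, D, E, F, G, H, I, J, K, L, M, N. That is one component of size 14.
Total: 1 component.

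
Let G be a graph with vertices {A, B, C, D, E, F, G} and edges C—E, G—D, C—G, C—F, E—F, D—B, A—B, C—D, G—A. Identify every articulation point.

Removing C increases the component count from 1 to 2, so C is a cut vertex.
By contrast removing E leaves 1 component; it is not a cut vertex. No other vertex is a cut vertex either.

C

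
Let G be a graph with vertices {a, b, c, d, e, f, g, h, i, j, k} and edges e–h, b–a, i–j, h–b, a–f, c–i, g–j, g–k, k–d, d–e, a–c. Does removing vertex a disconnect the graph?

Deleting a raises the number of components from 1 to 2, so a is a cut vertex.

Yes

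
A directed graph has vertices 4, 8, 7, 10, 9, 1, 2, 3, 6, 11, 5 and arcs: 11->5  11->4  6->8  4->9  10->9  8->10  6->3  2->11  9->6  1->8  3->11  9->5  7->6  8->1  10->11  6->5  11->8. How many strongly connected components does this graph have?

4

{1, 3, 4, 6, 8, 9, 10, 11} are all mutually reachable — one SCC of size 8.
{5} is an SCC by itself.
{7} is an SCC by itself.
{2} is an SCC by itself.
That gives 4 strongly connected components.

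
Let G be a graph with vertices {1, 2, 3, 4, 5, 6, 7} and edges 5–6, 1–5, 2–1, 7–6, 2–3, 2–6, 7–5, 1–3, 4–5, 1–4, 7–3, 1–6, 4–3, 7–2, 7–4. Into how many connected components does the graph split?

1

Starting from 1 we can reach 1, 2, 3, 4, 5, 6, 7. That is one component of size 7.
Total: 1 component.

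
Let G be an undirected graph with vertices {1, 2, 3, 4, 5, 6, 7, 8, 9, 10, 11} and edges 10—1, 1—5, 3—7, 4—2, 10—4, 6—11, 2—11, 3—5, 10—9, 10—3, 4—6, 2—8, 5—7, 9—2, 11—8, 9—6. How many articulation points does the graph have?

1

Removing 10 increases the component count from 1 to 2, so 10 is a cut vertex.
By contrast removing 8 leaves 1 component; it is not a cut vertex. No other vertex is a cut vertex either.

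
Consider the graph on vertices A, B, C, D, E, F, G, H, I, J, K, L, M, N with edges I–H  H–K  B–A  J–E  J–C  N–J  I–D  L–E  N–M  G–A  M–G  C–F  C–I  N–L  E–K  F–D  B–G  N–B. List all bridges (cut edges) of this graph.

The edges on the cycle N-M-G-A-B-N are not bridges since each lies on that cycle.
Every edge lies on some cycle, so there are no bridges.

none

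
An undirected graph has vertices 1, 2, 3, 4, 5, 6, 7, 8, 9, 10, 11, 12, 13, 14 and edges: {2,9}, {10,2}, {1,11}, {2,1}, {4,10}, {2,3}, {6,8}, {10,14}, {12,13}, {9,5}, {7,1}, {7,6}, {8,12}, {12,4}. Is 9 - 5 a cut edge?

Yes

Removing 9 - 5 leaves no path between 9 and 5: the component count goes from 1 to 2. So it is a bridge.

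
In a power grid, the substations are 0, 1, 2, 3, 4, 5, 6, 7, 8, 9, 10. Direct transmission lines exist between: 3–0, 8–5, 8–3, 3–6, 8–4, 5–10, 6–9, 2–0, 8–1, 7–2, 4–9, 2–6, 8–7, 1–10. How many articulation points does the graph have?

1

Removing 8 increases the component count from 1 to 2, so 8 is a cut vertex.
By contrast removing 5 leaves 1 component; it is not a cut vertex. No other vertex is a cut vertex either.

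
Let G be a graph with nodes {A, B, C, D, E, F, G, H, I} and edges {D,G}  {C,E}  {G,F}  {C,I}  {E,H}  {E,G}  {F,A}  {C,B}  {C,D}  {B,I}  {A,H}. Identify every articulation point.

C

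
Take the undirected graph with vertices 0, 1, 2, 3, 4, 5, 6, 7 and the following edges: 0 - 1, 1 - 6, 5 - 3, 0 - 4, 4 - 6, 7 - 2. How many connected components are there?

3

Starting from 2 we can reach 2, 7. That is one component of size 2.
Starting from 3 we can reach 3, 5. That is one component of size 2.
Starting from 0 we can reach 0, 1, 4, 6. That is one component of size 4.
Total: 3 components.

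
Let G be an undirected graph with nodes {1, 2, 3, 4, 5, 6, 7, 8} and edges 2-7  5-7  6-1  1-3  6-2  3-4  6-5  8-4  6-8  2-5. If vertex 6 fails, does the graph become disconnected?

Yes

Deleting 6 raises the number of components from 1 to 2, so 6 is a cut vertex.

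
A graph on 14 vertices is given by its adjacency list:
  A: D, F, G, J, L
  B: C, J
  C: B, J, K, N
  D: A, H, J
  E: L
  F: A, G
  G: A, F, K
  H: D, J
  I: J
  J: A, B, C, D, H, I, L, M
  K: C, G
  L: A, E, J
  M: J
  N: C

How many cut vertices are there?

Removing C increases the component count from 1 to 2, so C is a cut vertex.
Removing J increases the component count from 1 to 3, so J is a cut vertex.
Removing L increases the component count from 1 to 2, so L is a cut vertex.
By contrast removing D leaves 1 component; it is not a cut vertex. No other vertex is a cut vertex either.

3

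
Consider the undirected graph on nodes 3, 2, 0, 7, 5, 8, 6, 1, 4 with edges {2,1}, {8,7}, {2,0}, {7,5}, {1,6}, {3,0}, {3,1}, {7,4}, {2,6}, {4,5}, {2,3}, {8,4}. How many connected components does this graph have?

2

Starting from 4 we can reach 4, 5, 7, 8. That is one component of size 4.
Starting from 0 we can reach 0, 1, 2, 3, 6. That is one component of size 5.
Total: 2 components.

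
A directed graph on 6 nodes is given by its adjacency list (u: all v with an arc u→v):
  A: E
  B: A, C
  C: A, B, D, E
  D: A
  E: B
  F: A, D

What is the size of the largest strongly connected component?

5

{A, B, C, D, E} are all mutually reachable — one SCC of size 5.
{F} is an SCC by itself.
The largest has 5 vertices.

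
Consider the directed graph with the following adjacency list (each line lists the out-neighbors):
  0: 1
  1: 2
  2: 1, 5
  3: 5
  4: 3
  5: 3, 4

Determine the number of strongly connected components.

{3, 4, 5} are all mutually reachable — one SCC of size 3.
{1, 2} are all mutually reachable — one SCC of size 2.
{0} is an SCC by itself.
That gives 3 strongly connected components.

3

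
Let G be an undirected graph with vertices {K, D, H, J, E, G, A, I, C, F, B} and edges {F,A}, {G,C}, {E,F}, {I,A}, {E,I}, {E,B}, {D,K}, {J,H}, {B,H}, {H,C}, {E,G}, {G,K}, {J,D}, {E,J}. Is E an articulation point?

Yes

Deleting E raises the number of components from 1 to 2, so E is a cut vertex.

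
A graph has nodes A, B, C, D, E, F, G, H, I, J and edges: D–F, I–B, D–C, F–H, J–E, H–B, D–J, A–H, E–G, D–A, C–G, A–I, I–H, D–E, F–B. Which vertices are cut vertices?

Removing D increases the component count from 1 to 2, so D is a cut vertex.
By contrast removing B leaves 1 component; it is not a cut vertex. No other vertex is a cut vertex either.

D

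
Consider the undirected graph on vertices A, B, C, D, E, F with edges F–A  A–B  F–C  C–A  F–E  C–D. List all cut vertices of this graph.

A, C, F

Removing A increases the component count from 1 to 2, so A is a cut vertex.
Removing C increases the component count from 1 to 2, so C is a cut vertex.
Removing F increases the component count from 1 to 2, so F is a cut vertex.
By contrast removing D leaves 1 component; it is not a cut vertex. No other vertex is a cut vertex either.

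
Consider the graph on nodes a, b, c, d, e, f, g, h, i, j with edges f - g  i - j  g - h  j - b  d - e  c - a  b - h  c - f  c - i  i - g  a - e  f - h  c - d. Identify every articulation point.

c

Removing c increases the component count from 1 to 2, so c is a cut vertex.
By contrast removing h leaves 1 component; it is not a cut vertex. No other vertex is a cut vertex either.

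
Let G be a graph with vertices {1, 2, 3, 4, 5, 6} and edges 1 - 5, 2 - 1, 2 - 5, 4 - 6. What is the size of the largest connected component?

3

3 is isolated — a component by itself.
Starting from 4 we can reach 4, 6. That is one component of size 2.
Starting from 1 we can reach 1, 2, 5. That is one component of size 3.
The largest has 3 vertices.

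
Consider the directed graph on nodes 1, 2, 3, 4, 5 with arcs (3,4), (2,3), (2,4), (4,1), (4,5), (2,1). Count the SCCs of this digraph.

5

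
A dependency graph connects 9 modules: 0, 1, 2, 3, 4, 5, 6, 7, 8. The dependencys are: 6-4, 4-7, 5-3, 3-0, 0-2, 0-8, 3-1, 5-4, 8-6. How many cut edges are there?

The edges on the cycle 5-3-0-8-6-4-5 are not bridges since each lies on that cycle.
But removing 1-3 disconnects 1 from 3; removing 4-7 disconnects 4 from 7; removing 0-2 disconnects 0 from 2 — these are bridges.
That makes 3 bridges.

3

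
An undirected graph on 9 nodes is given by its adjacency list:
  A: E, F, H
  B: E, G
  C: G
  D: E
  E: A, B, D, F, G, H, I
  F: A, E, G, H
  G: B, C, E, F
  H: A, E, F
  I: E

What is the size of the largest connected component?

Starting from A we can reach A, B, C, D, E, F, G, H, I. That is one component of size 9.
The largest has 9 vertices.

9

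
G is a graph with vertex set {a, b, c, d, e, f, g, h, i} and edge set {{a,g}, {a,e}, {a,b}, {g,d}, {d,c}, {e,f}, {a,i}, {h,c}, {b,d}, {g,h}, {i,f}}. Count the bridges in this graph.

The edges on the cycle g-h-c-d-g are not bridges since each lies on that cycle.
Every edge lies on some cycle, so there are no bridges.

0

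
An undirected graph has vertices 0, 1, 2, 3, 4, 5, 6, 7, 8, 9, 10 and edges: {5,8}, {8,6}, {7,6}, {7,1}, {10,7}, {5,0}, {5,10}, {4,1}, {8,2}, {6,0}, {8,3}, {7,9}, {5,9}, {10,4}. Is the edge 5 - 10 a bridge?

After removing 5 - 10, the path 5-9-7-10 still connects them, so the edge is not a bridge.

No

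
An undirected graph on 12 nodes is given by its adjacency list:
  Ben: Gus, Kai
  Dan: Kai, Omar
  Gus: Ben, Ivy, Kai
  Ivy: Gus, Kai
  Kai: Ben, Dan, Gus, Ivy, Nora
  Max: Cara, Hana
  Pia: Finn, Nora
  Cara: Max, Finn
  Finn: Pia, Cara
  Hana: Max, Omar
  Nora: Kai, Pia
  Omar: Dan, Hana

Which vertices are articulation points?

Kai

Removing Kai increases the component count from 1 to 2, so Kai is a cut vertex.
By contrast removing Hana leaves 1 component; it is not a cut vertex. No other vertex is a cut vertex either.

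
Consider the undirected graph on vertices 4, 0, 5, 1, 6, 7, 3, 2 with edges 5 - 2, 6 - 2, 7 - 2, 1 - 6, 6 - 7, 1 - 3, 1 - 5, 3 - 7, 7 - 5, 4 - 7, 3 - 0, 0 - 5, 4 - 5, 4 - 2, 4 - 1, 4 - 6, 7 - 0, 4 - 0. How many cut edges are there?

The edges on the cycle 4-1-6-4 are not bridges since each lies on that cycle.
Every edge lies on some cycle, so there are no bridges.

0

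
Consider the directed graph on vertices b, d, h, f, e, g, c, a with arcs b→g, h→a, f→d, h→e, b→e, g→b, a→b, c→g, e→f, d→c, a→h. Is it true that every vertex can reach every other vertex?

No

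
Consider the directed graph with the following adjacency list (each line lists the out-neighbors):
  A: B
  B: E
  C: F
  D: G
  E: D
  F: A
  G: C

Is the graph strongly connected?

Yes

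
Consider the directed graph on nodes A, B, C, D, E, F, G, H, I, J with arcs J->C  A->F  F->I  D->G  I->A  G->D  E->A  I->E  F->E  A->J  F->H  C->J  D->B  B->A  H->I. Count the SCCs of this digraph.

{A, E, F, H, I} are all mutually reachable — one SCC of size 5.
{C, J} are all mutually reachable — one SCC of size 2.
{D, G} are all mutually reachable — one SCC of size 2.
{B} is an SCC by itself.
That gives 4 strongly connected components.

4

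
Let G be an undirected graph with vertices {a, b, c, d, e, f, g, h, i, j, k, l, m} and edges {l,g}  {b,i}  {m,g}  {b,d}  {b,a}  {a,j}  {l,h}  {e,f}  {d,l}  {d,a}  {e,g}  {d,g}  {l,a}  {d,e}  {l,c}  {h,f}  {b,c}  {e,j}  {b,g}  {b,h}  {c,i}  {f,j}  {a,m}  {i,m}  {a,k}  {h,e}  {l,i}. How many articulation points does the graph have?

Removing a increases the component count from 1 to 2, so a is a cut vertex.
By contrast removing g leaves 1 component; it is not a cut vertex. No other vertex is a cut vertex either.

1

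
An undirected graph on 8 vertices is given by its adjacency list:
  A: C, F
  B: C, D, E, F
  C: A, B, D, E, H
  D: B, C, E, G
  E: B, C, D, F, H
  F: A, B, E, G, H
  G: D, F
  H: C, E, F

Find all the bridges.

none

The edges on the cycle F-B-C-A-F are not bridges since each lies on that cycle.
Every edge lies on some cycle, so there are no bridges.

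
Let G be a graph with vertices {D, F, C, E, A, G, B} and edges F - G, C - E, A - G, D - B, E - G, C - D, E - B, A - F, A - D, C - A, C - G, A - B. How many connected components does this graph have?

1

Starting from A we can reach A, B, C, D, E, F, G. That is one component of size 7.
Total: 1 component.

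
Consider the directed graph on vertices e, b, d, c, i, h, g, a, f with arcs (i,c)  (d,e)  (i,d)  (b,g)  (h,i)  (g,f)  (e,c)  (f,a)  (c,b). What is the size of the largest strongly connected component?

{f} is an SCC by itself.
{h} is an SCC by itself.
{g} is an SCC by itself.
{i} is an SCC by itself.
{b} is an SCC by itself.
(and 4 more singleton SCCs)
The largest has 1 vertex.

1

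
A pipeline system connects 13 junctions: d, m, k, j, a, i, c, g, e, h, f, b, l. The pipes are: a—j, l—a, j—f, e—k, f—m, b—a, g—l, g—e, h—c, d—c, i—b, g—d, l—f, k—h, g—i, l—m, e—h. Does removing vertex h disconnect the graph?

Deleting h leaves 1 component (was 1) (its neighbors c, e, k remain connected to each other), so h is not a cut vertex.

No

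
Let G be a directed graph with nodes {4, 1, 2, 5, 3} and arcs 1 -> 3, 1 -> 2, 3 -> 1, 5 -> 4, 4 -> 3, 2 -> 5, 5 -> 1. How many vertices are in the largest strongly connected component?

5

{1, 2, 3, 4, 5} are all mutually reachable — one SCC of size 5.
The largest has 5 vertices.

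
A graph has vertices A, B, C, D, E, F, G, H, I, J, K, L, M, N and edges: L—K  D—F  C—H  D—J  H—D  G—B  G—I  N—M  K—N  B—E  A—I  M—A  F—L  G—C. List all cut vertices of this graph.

Removing B increases the component count from 1 to 2, so B is a cut vertex.
Removing D increases the component count from 1 to 2, so D is a cut vertex.
Removing G increases the component count from 1 to 2, so G is a cut vertex.
By contrast removing F leaves 1 component; it is not a cut vertex. No other vertex is a cut vertex either.

B, D, G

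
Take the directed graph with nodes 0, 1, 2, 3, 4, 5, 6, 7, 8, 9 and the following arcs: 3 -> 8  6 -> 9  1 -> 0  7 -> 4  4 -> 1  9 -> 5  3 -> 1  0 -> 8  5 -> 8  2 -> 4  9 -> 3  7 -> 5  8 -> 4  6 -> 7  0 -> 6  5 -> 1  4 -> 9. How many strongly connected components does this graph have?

2

{0, 1, 3, 4, 5, 6, 7, 8, 9} are all mutually reachable — one SCC of size 9.
{2} is an SCC by itself.
That gives 2 strongly connected components.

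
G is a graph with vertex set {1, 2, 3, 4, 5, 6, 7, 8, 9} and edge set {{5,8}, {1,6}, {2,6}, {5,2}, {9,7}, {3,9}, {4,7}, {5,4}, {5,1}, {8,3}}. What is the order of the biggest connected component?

Starting from 1 we can reach 1, 2, 3, 4, 5, 6, 7, 8, 9. That is one component of size 9.
The largest has 9 vertices.

9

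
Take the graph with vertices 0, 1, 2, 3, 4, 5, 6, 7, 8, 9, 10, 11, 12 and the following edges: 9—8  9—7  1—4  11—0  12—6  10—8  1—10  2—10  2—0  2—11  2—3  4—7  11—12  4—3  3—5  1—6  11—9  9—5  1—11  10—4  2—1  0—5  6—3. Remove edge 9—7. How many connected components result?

9 and 7 are still connected via 9-11-1-4-7, so the component count stays at 1.

1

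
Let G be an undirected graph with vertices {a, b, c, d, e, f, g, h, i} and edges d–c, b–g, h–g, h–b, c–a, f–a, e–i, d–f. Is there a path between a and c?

Yes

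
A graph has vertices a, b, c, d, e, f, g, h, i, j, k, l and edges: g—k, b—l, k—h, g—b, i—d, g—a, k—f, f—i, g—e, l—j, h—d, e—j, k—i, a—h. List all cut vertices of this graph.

g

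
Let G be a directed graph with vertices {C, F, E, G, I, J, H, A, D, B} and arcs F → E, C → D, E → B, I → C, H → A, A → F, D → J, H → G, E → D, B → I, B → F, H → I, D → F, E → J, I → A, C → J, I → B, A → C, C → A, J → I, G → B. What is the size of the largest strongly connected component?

8

{A, B, C, D, E, F, I, J} are all mutually reachable — one SCC of size 8.
{H} is an SCC by itself.
{G} is an SCC by itself.
The largest has 8 vertices.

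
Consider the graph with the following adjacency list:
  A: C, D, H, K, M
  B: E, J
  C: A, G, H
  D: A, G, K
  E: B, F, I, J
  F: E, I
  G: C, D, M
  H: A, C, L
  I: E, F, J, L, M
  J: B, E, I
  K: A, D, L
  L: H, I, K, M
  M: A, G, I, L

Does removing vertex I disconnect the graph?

Yes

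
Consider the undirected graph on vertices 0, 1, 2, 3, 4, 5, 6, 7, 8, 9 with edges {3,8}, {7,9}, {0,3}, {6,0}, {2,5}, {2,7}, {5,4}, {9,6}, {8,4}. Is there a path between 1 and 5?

No

The component containing 1 is {1}, and 5 is not in it.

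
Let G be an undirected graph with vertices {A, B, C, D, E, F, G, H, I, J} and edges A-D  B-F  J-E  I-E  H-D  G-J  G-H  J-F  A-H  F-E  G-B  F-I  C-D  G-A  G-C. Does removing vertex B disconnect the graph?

No

Deleting B leaves 1 component (was 1) (its neighbors F, G remain connected to each other), so B is not a cut vertex.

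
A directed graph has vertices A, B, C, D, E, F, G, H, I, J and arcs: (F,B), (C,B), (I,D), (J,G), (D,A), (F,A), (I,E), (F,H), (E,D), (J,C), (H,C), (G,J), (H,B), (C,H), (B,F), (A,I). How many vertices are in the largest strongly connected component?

{B, C, F, H} are all mutually reachable — one SCC of size 4.
{A, D, E, I} are all mutually reachable — one SCC of size 4.
{G, J} are all mutually reachable — one SCC of size 2.
The largest has 4 vertices.

4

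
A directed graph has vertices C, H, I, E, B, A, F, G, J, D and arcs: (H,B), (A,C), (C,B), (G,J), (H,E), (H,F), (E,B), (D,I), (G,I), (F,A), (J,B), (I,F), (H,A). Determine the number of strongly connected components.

{E} is an SCC by itself.
{I} is an SCC by itself.
{B} is an SCC by itself.
{G} is an SCC by itself.
{H} is an SCC by itself.
(and 5 more singleton SCCs)
That gives 10 strongly connected components.

10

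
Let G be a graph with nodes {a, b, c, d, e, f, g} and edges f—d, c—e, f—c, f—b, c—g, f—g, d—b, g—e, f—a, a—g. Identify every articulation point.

Removing f increases the component count from 1 to 2, so f is a cut vertex.
By contrast removing d leaves 1 component; it is not a cut vertex. No other vertex is a cut vertex either.

f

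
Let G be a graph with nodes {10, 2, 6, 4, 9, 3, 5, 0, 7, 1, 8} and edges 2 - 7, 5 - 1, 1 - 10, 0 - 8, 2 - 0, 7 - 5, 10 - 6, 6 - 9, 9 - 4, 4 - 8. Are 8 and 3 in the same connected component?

No

The component containing 8 is {0, 1, 2, 4, 5, 6, 7, 8, 9, 10}, and 3 is not in it.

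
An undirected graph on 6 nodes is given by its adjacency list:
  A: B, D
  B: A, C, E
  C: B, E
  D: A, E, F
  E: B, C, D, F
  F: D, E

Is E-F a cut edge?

No

After removing E-F, the path E-D-F still connects them, so the edge is not a bridge.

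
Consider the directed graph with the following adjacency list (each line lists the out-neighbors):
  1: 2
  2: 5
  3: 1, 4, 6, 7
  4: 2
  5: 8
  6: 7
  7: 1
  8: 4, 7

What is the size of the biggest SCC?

{1, 2, 4, 5, 7, 8} are all mutually reachable — one SCC of size 6.
{3} is an SCC by itself.
{6} is an SCC by itself.
The largest has 6 vertices.

6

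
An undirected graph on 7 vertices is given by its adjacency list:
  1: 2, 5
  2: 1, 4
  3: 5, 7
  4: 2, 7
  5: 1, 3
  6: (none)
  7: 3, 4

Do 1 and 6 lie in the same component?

No

The component containing 1 is {1, 2, 3, 4, 5, 7}, and 6 is not in it.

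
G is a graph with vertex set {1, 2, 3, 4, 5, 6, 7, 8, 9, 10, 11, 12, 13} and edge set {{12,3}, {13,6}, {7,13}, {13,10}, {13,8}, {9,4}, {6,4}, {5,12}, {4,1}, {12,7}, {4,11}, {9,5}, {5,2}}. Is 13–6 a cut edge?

No

After removing 13–6, the path 13-7-12-5-9-4-6 still connects them, so the edge is not a bridge.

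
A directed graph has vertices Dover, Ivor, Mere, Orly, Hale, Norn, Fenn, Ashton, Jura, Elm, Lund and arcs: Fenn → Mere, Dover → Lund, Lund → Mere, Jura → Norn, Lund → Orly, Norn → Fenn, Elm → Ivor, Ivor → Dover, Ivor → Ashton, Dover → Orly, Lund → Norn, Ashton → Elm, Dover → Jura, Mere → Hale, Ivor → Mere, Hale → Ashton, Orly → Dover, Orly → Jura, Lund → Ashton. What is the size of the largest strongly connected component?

{Elm, Fenn, Hale, Ivor, Jura, Lund, Mere, Norn, Orly, Dover, Ashton} are all mutually reachable — one SCC of size 11.
The largest has 11 vertices.

11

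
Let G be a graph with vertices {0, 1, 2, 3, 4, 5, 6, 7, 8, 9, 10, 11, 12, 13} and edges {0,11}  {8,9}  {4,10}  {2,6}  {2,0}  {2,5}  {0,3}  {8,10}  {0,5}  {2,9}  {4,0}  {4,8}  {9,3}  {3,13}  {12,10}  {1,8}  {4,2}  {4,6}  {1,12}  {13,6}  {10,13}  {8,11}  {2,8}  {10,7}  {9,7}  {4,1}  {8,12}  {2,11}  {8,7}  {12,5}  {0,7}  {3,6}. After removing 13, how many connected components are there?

1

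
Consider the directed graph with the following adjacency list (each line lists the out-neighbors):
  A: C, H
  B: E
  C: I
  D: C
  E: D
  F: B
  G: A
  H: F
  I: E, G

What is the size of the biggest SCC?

{A, B, C, D, E, F, G, H, I} are all mutually reachable — one SCC of size 9.
The largest has 9 vertices.

9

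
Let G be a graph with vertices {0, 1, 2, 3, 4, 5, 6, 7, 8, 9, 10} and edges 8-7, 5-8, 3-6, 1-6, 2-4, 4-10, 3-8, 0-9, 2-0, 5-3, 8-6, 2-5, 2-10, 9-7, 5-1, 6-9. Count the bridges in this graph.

0

The edges on the cycle 2-4-10-2 are not bridges since each lies on that cycle.
Every edge lies on some cycle, so there are no bridges.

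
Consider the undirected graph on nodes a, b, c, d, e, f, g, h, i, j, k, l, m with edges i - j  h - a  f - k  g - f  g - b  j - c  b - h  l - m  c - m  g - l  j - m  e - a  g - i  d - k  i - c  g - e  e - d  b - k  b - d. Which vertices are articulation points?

Removing g increases the component count from 1 to 2, so g is a cut vertex.
By contrast removing b leaves 1 component; it is not a cut vertex. No other vertex is a cut vertex either.

g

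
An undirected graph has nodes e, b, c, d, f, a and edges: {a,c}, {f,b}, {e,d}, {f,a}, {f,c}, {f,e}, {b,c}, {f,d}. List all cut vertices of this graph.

Removing f increases the component count from 1 to 2, so f is a cut vertex.
By contrast removing d leaves 1 component; it is not a cut vertex. No other vertex is a cut vertex either.

f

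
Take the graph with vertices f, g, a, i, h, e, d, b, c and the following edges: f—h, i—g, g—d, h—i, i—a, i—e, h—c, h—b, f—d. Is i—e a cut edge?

Yes

Removing i—e leaves no path between i and e: the component count goes from 1 to 2. So it is a bridge.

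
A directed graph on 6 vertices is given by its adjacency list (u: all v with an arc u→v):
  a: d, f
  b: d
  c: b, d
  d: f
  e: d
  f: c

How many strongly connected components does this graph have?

{b, c, d, f} are all mutually reachable — one SCC of size 4.
{e} is an SCC by itself.
{a} is an SCC by itself.
That gives 3 strongly connected components.

3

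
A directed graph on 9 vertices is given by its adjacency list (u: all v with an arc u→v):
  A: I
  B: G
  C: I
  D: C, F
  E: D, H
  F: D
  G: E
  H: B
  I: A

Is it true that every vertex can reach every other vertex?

No

There is no directed path from C to H, so the graph is not strongly connected.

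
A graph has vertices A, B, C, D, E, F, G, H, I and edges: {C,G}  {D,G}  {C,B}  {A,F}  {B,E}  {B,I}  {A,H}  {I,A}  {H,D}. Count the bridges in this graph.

2

The edges on the cycle C-B-I-A-H-D-G-C are not bridges since each lies on that cycle.
But removing F–A disconnects F from A; removing B–E disconnects B from E — these are bridges.
That makes 2 bridges.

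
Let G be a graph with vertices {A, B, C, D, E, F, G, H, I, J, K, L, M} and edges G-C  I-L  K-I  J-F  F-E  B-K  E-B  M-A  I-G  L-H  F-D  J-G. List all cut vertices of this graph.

F, G, I, L

Removing F increases the component count from 2 to 3, so F is a cut vertex.
Removing G increases the component count from 2 to 3, so G is a cut vertex.
Removing I increases the component count from 2 to 3, so I is a cut vertex.
Likewise L is a cut vertex.
By contrast removing C leaves 2 components; it is not a cut vertex. No other vertex is a cut vertex either.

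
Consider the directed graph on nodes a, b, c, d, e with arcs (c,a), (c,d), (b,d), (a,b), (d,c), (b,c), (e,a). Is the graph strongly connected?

No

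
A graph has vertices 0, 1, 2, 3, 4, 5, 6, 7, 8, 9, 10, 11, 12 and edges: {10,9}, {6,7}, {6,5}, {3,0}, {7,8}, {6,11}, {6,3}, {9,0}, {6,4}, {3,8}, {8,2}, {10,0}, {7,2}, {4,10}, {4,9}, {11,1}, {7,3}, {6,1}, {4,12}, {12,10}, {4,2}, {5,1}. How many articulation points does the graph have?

Removing 6 increases the component count from 1 to 2, so 6 is a cut vertex.
By contrast removing 5 leaves 1 component; it is not a cut vertex. No other vertex is a cut vertex either.

1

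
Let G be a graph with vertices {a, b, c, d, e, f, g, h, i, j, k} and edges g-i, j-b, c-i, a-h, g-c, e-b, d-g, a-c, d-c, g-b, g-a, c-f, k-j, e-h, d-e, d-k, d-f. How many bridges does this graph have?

0

The edges on the cycle d-e-b-j-k-d are not bridges since each lies on that cycle.
Every edge lies on some cycle, so there are no bridges.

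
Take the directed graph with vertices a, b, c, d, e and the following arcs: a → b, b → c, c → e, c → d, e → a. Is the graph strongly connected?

No

There is no directed path from d to e, so the graph is not strongly connected.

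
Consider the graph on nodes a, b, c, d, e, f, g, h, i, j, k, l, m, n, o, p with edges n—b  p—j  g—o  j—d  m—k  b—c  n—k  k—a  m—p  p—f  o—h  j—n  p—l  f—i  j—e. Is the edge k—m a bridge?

No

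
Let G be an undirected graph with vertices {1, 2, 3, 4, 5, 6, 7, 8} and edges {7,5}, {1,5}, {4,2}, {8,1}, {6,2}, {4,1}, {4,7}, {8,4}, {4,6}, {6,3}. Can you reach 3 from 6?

From 6 we can reach 1, 2, 3, 4, 5, 6, 7, 8, which includes 3.

Yes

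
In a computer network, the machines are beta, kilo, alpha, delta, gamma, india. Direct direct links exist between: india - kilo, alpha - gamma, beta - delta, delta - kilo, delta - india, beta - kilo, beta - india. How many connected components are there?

2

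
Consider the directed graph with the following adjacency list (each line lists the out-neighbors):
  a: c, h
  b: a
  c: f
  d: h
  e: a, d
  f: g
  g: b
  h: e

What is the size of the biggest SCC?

8

{a, b, c, d, e, f, g, h} are all mutually reachable — one SCC of size 8.
The largest has 8 vertices.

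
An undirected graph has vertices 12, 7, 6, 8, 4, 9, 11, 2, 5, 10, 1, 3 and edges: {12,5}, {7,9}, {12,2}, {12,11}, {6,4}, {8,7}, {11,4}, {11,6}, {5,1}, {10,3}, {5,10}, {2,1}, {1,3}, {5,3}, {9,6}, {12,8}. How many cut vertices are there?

1

Removing 12 increases the component count from 1 to 2, so 12 is a cut vertex.
By contrast removing 3 leaves 1 component; it is not a cut vertex. No other vertex is a cut vertex either.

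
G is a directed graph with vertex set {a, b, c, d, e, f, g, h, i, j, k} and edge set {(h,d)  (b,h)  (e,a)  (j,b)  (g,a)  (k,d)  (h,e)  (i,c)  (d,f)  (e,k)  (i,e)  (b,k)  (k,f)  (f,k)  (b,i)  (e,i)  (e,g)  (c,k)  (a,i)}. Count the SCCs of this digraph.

6

{a, e, g, i} are all mutually reachable — one SCC of size 4.
{d, f, k} are all mutually reachable — one SCC of size 3.
{j} is an SCC by itself.
{b} is an SCC by itself.
{c} is an SCC by itself.
(and 1 more singleton SCC)
That gives 6 strongly connected components.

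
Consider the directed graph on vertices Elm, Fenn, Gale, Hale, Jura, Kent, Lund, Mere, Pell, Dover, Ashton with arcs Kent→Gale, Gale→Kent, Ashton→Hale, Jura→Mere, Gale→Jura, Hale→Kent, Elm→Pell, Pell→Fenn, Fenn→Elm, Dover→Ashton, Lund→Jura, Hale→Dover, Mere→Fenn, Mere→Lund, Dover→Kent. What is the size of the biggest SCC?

{Elm, Fenn, Pell} are all mutually reachable — one SCC of size 3.
{Hale, Dover, Ashton} are all mutually reachable — one SCC of size 3.
{Jura, Lund, Mere} are all mutually reachable — one SCC of size 3.
{Gale, Kent} are all mutually reachable — one SCC of size 2.
The largest has 3 vertices.

3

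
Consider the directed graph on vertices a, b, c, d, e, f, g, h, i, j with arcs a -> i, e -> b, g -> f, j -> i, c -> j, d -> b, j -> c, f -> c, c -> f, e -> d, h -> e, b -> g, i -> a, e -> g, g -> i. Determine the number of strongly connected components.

{c, f, j} are all mutually reachable — one SCC of size 3.
{a, i} are all mutually reachable — one SCC of size 2.
{e} is an SCC by itself.
{g} is an SCC by itself.
{b} is an SCC by itself.
(and 2 more singleton SCCs)
That gives 7 strongly connected components.

7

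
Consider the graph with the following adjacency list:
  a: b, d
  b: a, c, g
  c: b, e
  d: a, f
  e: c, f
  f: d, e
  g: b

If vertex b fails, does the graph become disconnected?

Deleting b raises the number of components from 1 to 2, so b is a cut vertex.

Yes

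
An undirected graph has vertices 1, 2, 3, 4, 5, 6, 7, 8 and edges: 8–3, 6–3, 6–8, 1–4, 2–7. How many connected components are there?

4

5 is isolated — a component by itself.
Starting from 1 we can reach 1, 4. That is one component of size 2.
Starting from 2 we can reach 2, 7. That is one component of size 2.
Starting from 3 we can reach 3, 6, 8. That is one component of size 3.
Total: 4 components.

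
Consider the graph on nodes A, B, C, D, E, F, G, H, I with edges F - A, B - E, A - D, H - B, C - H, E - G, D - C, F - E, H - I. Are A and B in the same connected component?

Yes

From A we can reach A, B, C, D, E, F, G, H, I, which includes B.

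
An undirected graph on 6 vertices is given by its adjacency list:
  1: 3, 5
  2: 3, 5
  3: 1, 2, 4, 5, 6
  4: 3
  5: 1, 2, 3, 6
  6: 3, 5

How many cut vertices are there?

1

Removing 3 increases the component count from 1 to 2, so 3 is a cut vertex.
By contrast removing 1 leaves 1 component; it is not a cut vertex. No other vertex is a cut vertex either.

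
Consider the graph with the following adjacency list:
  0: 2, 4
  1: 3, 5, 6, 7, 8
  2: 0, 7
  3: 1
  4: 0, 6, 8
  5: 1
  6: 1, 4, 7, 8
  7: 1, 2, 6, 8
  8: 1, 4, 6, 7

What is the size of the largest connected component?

Starting from 0 we can reach 0, 1, 2, 3, 4, 5, 6, 7, 8. That is one component of size 9.
The largest has 9 vertices.

9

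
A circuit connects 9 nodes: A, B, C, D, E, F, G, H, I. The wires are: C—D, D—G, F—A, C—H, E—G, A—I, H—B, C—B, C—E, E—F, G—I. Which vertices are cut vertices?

C

Removing C increases the component count from 1 to 2, so C is a cut vertex.
By contrast removing A leaves 1 component; it is not a cut vertex. No other vertex is a cut vertex either.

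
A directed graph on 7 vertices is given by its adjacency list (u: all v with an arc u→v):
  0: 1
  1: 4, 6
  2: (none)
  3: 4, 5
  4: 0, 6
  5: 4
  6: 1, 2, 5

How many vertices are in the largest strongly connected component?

5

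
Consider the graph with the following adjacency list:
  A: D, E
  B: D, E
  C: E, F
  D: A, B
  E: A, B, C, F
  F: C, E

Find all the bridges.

none

The edges on the cycle E-F-C-E are not bridges since each lies on that cycle.
Every edge lies on some cycle, so there are no bridges.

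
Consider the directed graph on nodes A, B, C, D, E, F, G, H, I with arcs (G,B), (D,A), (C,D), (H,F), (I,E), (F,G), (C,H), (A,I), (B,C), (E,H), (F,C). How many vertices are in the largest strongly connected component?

9

{A, B, C, D, E, F, G, H, I} are all mutually reachable — one SCC of size 9.
The largest has 9 vertices.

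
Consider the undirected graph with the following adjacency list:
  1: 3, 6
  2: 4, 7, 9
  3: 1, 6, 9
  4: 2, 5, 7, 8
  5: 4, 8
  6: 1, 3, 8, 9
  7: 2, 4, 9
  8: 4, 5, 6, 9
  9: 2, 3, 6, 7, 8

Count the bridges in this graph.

0

The edges on the cycle 9-7-4-8-9 are not bridges since each lies on that cycle.
Every edge lies on some cycle, so there are no bridges.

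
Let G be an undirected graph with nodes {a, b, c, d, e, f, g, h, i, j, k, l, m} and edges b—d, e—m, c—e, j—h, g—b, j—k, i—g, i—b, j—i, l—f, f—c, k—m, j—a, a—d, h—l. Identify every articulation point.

Removing j increases the component count from 1 to 2, so j is a cut vertex.
By contrast removing c leaves 1 component; it is not a cut vertex. No other vertex is a cut vertex either.

j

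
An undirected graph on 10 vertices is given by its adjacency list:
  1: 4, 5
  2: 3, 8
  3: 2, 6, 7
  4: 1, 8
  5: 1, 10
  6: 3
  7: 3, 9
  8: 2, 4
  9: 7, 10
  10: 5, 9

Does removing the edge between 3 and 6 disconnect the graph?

Removing 3-6 leaves no path between 3 and 6: the component count goes from 1 to 2. So it is a bridge.

Yes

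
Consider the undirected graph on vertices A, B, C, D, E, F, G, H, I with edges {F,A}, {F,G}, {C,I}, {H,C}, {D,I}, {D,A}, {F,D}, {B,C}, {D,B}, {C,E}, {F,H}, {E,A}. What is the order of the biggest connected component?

Starting from A we can reach A, B, C, D, E, F, G, H, I. That is one component of size 9.
The largest has 9 vertices.

9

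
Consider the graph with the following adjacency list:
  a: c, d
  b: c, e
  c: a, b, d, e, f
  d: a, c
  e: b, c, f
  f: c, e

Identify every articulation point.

c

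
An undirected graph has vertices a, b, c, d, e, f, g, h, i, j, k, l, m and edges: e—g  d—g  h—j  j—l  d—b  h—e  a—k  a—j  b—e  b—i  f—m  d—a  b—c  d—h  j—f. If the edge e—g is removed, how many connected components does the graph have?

1

e and g are still connected via e-h-d-g, so the component count stays at 1.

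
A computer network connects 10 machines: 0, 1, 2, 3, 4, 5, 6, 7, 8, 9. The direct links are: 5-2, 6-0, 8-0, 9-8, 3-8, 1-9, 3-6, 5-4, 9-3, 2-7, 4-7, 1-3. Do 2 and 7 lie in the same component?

From 2 we can reach 2, 4, 5, 7, which includes 7.

Yes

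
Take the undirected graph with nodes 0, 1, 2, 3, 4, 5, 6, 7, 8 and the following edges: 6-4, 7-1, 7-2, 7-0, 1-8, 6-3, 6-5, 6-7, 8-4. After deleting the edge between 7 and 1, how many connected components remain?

1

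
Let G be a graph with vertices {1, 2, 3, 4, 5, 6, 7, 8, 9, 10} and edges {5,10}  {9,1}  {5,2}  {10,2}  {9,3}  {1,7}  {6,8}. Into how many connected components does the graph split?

4

4 is isolated — a component by itself.
Starting from 6 we can reach 6, 8. That is one component of size 2.
Starting from 2 we can reach 2, 5, 10. That is one component of size 3.
Starting from 1 we can reach 1, 3, 7, 9. That is one component of size 4.
Total: 4 components.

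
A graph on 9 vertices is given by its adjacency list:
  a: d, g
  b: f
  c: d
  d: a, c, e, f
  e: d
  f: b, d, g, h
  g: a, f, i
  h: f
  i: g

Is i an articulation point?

Deleting i leaves 1 component (was 1), so i is not a cut vertex.

No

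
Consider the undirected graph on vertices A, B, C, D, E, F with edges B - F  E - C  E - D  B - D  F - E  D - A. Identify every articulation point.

D, E

Removing D increases the component count from 1 to 2, so D is a cut vertex.
Removing E increases the component count from 1 to 2, so E is a cut vertex.
By contrast removing B leaves 1 component; it is not a cut vertex. No other vertex is a cut vertex either.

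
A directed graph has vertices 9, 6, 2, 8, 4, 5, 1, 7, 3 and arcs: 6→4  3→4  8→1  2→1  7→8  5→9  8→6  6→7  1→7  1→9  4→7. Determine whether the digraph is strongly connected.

There is no directed path from 1 to 3, so the graph is not strongly connected.

No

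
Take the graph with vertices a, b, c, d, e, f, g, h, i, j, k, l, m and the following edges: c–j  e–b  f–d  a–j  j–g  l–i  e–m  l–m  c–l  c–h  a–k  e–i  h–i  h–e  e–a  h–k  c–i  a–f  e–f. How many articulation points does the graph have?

3

Removing e increases the component count from 1 to 2, so e is a cut vertex.
Removing f increases the component count from 1 to 2, so f is a cut vertex.
Removing j increases the component count from 1 to 2, so j is a cut vertex.
By contrast removing i leaves 1 component; it is not a cut vertex. No other vertex is a cut vertex either.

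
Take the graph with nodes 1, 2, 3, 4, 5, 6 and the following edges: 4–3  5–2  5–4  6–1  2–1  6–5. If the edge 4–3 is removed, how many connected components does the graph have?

Before removal there is 1 component.
4–3 is a bridge — removing it separates 4's side from 3's side.
After removal: 2 components.

2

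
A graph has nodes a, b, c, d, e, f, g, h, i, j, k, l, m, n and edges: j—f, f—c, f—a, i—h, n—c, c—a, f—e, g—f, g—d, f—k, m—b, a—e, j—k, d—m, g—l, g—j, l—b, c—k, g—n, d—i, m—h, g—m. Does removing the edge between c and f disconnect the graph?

No

After removing c—f, the path c-a-f still connects them, so the edge is not a bridge.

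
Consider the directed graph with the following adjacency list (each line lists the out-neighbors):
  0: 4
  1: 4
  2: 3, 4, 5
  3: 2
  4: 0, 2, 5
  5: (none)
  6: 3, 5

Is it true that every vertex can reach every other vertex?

There is no directed path from 6 to 1, so the graph is not strongly connected.

No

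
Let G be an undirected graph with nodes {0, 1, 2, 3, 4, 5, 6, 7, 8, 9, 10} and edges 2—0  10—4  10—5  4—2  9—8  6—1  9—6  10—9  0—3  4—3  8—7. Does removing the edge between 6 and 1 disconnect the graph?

Removing 6—1 leaves no path between 6 and 1: the component count goes from 1 to 2. So it is a bridge.

Yes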